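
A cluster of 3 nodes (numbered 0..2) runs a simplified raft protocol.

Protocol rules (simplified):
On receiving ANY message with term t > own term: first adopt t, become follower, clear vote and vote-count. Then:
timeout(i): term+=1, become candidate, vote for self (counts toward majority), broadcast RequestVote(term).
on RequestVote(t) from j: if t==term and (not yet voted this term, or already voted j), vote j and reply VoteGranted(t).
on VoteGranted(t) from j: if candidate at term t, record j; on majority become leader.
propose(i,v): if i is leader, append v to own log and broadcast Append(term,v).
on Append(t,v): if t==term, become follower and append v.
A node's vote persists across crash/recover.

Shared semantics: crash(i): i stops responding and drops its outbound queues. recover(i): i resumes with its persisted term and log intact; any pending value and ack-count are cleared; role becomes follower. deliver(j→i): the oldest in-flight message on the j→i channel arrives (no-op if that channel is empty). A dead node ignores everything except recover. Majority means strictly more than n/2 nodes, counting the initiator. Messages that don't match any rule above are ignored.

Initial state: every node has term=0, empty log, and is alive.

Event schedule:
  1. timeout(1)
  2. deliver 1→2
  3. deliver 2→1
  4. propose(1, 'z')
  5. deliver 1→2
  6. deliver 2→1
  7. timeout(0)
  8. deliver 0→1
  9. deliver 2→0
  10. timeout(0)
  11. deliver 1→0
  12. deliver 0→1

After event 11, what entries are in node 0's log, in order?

after 1 — timeout(1): n1:cand/t1/[-]
after 2 — deliver 1→2: n2:foll/t1/[-]
after 3 — deliver 2→1: n1:lead/t1/[-]
after 4 — propose(1,'z'): n1:lead/t1/[z]
after 5 — deliver 1→2: n2:foll/t1/[z]
after 6 — deliver 2→1: ·
after 7 — timeout(0): n0:cand/t1/[-]
after 8 — deliver 0→1: ·
after 9 — deliver 2→0: ·
after 10 — timeout(0): n0:cand/t2/[-]
after 11 — deliver 1→0: ·

empty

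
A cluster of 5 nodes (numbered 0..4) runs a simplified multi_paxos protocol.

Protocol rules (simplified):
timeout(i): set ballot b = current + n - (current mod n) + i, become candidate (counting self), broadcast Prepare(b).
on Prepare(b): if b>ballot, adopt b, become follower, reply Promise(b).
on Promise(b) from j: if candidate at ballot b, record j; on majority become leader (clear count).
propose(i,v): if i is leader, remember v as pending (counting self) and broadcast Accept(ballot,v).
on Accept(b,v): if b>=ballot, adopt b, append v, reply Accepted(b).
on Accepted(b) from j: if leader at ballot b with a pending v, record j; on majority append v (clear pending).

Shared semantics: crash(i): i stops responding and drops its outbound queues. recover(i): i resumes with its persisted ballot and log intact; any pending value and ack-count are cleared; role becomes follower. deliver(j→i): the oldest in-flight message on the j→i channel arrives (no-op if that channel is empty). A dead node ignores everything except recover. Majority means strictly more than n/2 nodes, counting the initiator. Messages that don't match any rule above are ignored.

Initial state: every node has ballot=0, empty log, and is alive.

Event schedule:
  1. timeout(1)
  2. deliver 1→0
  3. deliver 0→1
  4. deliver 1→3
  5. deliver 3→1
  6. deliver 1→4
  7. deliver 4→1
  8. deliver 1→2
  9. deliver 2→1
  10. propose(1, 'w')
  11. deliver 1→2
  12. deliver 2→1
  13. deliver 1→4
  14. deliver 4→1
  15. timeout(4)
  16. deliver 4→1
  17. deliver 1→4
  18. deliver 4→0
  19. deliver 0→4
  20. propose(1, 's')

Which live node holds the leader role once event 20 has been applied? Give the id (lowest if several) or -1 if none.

[1] timeout(1) → N1(cand b6 [-])
[2] deliver 1→0 → N0(foll b6 [-])
[3] deliver 0→1 → ∅
[4] deliver 1→3 → N3(foll b6 [-])
[5] deliver 3→1 → N1(lead b6 [-])
[6] deliver 1→4 → N4(foll b6 [-])
[7] deliver 4→1 → ∅
[8] deliver 1→2 → N2(foll b6 [-])
[9] deliver 2→1 → ∅
[10] propose(1,'w') → ∅
[11] deliver 1→2 → N2(foll b6 [w])
[12] deliver 2→1 → ∅
[13] deliver 1→4 → N4(foll b6 [w])
[14] deliver 4→1 → N1(lead b6 [w])
[15] timeout(4) → N4(cand b14 [w])
[16] deliver 4→1 → N1(foll b14 [w])
[17] deliver 1→4 → ∅
[18] deliver 4→0 → N0(foll b14 [-])
[19] deliver 0→4 → N4(lead b14 [w])
[20] propose(1,'s') → ∅

4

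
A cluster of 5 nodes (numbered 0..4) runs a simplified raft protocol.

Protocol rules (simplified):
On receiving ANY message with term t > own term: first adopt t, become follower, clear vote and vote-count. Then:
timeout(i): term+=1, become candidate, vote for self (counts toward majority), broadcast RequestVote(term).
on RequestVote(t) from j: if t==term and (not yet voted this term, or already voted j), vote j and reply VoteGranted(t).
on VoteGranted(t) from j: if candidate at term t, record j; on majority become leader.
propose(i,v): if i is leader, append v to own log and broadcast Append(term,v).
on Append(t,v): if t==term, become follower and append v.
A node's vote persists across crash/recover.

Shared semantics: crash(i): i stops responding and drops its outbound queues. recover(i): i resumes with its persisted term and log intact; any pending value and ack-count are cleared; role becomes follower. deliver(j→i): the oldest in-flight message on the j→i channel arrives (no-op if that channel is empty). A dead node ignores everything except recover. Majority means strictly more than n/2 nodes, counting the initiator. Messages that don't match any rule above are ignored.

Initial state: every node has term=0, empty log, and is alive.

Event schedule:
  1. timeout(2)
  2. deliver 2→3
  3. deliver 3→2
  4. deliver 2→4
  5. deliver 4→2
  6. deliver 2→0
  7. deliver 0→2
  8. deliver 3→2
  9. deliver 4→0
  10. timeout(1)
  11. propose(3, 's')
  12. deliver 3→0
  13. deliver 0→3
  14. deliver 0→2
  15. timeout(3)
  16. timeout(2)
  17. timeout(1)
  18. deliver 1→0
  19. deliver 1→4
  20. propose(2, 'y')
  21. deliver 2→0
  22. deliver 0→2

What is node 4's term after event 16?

1. timeout(2):  <2:cand t1 ->
2. deliver 2→3:  <3:foll t1 ->
3. deliver 3→2:  nop
4. deliver 2→4:  <4:foll t1 ->
5. deliver 4→2:  <2:lead t1 ->
6. deliver 2→0:  <0:foll t1 ->
7. deliver 0→2:  nop
8. deliver 3→2:  nop
9. deliver 4→0:  nop
10. timeout(1):  <1:cand t1 ->
11. propose(3,'s'):  nop
12. deliver 3→0:  nop
13. deliver 0→3:  nop
14. deliver 0→2:  nop
15. timeout(3):  <3:cand t2 ->
16. timeout(2):  <2:cand t2 ->

1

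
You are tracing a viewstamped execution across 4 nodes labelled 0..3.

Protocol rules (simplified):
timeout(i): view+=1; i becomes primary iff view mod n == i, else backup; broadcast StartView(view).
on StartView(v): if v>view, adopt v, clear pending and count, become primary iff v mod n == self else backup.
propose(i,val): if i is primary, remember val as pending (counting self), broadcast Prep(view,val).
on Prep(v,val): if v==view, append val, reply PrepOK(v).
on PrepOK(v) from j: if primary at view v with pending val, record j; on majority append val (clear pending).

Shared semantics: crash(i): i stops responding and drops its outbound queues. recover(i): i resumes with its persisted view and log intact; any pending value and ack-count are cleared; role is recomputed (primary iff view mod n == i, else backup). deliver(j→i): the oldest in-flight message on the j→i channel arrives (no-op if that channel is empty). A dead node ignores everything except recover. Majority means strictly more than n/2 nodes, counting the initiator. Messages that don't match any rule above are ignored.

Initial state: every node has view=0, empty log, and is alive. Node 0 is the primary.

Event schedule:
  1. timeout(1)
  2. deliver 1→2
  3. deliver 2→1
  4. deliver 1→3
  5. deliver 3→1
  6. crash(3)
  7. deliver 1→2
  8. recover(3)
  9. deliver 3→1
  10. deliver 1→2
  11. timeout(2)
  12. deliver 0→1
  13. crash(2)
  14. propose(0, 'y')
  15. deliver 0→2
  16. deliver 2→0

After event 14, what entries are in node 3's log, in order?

[1] timeout(1) → N1(prim v1 [-])
[2] deliver 1→2 → N2(back v1 [-])
[3] deliver 2→1 → ∅
[4] deliver 1→3 → N3(back v1 [-])
[5] deliver 3→1 → ∅
[6] crash(3) → N3(✗back v1 [-])
[7] deliver 1→2 → ∅
[8] recover(3) → N3(back v1 [-])
[9] deliver 3→1 → ∅
[10] deliver 1→2 → ∅
[11] timeout(2) → N2(prim v2 [-])
[12] deliver 0→1 → ∅
[13] crash(2) → N2(✗prim v2 [-])
[14] propose(0,'y') → ∅

empty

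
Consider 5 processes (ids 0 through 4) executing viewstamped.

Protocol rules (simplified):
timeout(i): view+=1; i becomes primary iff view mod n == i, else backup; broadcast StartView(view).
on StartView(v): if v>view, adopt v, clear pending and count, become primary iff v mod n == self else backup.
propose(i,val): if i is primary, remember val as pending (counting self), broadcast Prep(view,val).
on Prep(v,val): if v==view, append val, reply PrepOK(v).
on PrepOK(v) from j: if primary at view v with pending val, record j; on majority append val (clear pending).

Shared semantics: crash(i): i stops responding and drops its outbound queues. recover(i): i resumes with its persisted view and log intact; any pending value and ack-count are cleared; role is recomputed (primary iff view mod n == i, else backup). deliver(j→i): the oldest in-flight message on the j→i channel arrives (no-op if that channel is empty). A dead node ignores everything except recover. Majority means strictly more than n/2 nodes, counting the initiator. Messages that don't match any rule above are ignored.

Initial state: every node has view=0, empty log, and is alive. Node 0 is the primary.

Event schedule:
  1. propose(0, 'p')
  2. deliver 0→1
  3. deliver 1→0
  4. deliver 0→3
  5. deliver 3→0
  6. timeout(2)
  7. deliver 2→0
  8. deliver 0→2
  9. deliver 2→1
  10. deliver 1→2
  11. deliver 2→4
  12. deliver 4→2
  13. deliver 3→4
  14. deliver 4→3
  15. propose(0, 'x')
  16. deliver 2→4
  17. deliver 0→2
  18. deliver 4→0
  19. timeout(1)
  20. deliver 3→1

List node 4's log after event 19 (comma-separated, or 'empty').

empty

[1] propose(0,'p') → ∅
[2] deliver 0→1 → N1(back v0 [p])
[3] deliver 1→0 → ∅
[4] deliver 0→3 → N3(back v0 [p])
[5] deliver 3→0 → N0(prim v0 [p])
[6] timeout(2) → N2(back v1 [-])
[7] deliver 2→0 → N0(back v1 [p])
[8] deliver 0→2 → ∅
[9] deliver 2→1 → N1(prim v1 [p])
[10] deliver 1→2 → ∅
[11] deliver 2→4 → N4(back v1 [-])
[12] deliver 4→2 → ∅
[13] deliver 3→4 → ∅
[14] deliver 4→3 → ∅
[15] propose(0,'x') → ∅
[16] deliver 2→4 → ∅
[17] deliver 0→2 → ∅
[18] deliver 4→0 → ∅
[19] timeout(1) → N1(back v2 [p])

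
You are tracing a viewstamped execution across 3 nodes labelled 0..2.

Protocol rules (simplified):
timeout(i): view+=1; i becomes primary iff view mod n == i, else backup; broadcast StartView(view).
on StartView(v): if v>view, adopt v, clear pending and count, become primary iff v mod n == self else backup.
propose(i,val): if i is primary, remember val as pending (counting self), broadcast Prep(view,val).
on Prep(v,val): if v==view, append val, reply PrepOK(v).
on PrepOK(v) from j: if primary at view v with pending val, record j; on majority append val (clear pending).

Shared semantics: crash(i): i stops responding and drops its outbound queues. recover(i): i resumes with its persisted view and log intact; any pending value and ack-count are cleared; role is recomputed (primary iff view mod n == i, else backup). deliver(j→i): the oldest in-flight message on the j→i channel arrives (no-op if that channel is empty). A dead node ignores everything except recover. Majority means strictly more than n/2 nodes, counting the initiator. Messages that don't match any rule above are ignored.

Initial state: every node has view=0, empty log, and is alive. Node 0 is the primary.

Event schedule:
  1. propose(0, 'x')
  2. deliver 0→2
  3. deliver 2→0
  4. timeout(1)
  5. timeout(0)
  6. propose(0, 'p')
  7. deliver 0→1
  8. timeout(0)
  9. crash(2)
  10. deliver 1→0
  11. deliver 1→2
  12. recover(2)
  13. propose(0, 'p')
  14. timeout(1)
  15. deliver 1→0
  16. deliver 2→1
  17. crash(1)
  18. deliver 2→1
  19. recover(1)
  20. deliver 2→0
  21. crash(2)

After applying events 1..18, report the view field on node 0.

2

e1 propose(0,'x'): ·
e2 deliver 0→2: 2[back,v=0,x]
e3 deliver 2→0: 0[prim,v=0,x]
e4 timeout(1): 1[prim,v=1,-]
e5 timeout(0): 0[back,v=1,x]
e6 propose(0,'p'): ·
e7 deliver 0→1: ·
e8 timeout(0): 0[back,v=2,x]
e9 crash(2): 2[✗back,v=0,x]
e10 deliver 1→0: ·
e11 deliver 1→2: ·
e12 recover(2): 2[back,v=0,x]
e13 propose(0,'p'): ·
e14 timeout(1): 1[back,v=2,-]
e15 deliver 1→0: ·
e16 deliver 2→1: ·
e17 crash(1): 1[✗back,v=2,-]
e18 deliver 2→1: ·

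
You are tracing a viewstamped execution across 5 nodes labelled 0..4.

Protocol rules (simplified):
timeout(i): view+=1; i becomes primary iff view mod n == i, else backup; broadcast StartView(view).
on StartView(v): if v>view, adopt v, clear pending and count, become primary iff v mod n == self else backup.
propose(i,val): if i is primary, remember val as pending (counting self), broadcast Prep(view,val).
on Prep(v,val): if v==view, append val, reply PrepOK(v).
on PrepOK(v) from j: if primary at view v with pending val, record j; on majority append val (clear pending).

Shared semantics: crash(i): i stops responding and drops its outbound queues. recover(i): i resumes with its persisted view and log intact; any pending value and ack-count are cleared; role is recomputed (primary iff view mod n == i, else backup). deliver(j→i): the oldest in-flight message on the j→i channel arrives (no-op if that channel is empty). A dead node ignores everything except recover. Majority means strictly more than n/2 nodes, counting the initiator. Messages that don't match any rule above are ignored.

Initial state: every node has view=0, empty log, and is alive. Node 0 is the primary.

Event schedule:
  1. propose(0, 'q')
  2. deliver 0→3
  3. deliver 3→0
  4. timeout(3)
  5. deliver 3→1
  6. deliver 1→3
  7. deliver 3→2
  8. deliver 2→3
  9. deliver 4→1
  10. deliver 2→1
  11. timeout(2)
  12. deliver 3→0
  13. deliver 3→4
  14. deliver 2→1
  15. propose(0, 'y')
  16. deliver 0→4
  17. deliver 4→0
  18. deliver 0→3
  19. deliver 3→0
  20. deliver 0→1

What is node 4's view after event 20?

1

e1 propose(0,'q'): ·
e2 deliver 0→3: 3[back,v=0,q]
e3 deliver 3→0: ·
e4 timeout(3): 3[back,v=1,q]
e5 deliver 3→1: 1[prim,v=1,-]
e6 deliver 1→3: ·
e7 deliver 3→2: 2[back,v=1,-]
e8 deliver 2→3: ·
e9 deliver 4→1: ·
e10 deliver 2→1: ·
e11 timeout(2): 2[prim,v=2,-]
e12 deliver 3→0: 0[back,v=1,-]
e13 deliver 3→4: 4[back,v=1,-]
e14 deliver 2→1: 1[back,v=2,-]
e15 propose(0,'y'): ·
e16 deliver 0→4: ·
e17 deliver 4→0: ·
e18 deliver 0→3: ·
e19 deliver 3→0: ·
e20 deliver 0→1: ·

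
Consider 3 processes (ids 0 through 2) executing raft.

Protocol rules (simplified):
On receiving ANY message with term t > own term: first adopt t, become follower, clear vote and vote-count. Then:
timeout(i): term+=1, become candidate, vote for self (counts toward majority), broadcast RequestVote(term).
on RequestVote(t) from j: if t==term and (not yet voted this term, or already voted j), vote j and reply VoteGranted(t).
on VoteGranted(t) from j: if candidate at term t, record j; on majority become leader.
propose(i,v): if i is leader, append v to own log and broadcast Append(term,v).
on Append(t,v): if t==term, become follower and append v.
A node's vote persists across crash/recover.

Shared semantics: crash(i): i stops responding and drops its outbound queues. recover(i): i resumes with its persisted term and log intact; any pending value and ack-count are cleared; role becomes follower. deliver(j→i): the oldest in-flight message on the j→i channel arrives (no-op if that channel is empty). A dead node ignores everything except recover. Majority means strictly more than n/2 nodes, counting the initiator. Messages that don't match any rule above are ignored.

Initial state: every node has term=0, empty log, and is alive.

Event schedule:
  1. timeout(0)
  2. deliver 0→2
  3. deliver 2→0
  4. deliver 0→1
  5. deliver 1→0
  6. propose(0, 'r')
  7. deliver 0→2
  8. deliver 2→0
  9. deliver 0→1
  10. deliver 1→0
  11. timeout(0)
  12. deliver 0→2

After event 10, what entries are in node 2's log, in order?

r

after 1 — timeout(0): n0:cand/t1/[-]
after 2 — deliver 0→2: n2:foll/t1/[-]
after 3 — deliver 2→0: n0:lead/t1/[-]
after 4 — deliver 0→1: n1:foll/t1/[-]
after 5 — deliver 1→0: ·
after 6 — propose(0,'r'): n0:lead/t1/[r]
after 7 — deliver 0→2: n2:foll/t1/[r]
after 8 — deliver 2→0: ·
after 9 — deliver 0→1: n1:foll/t1/[r]
after 10 — deliver 1→0: ·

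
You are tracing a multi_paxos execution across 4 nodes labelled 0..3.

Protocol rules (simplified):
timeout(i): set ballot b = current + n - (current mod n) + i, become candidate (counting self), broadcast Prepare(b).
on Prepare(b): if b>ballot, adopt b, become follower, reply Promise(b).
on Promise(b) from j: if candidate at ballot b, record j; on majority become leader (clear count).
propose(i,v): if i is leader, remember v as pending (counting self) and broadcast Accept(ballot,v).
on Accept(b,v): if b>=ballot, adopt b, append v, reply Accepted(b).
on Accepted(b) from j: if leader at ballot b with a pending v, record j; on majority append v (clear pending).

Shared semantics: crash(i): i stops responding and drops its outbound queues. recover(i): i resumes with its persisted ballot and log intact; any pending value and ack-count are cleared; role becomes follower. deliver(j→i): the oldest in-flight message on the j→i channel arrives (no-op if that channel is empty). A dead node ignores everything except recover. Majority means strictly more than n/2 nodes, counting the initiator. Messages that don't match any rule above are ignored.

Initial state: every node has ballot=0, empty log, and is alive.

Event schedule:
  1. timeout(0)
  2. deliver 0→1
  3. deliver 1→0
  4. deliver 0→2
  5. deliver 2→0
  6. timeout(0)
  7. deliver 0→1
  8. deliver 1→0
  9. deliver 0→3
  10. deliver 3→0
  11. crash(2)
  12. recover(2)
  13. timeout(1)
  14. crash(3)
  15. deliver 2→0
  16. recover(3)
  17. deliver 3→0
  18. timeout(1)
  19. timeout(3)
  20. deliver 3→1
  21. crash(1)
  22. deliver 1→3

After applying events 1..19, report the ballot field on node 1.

17

1. timeout(0):  <0:cand b4 ->
2. deliver 0→1:  <1:foll b4 ->
3. deliver 1→0:  nop
4. deliver 0→2:  <2:foll b4 ->
5. deliver 2→0:  <0:lead b4 ->
6. timeout(0):  <0:cand b8 ->
7. deliver 0→1:  <1:foll b8 ->
8. deliver 1→0:  nop
9. deliver 0→3:  <3:foll b4 ->
10. deliver 3→0:  nop
11. crash(2):  <2:✗foll b4 ->
12. recover(2):  <2:foll b4 ->
13. timeout(1):  <1:cand b13 ->
14. crash(3):  <3:✗foll b4 ->
15. deliver 2→0:  nop
16. recover(3):  <3:foll b4 ->
17. deliver 3→0:  nop
18. timeout(1):  <1:cand b17 ->
19. timeout(3):  <3:cand b11 ->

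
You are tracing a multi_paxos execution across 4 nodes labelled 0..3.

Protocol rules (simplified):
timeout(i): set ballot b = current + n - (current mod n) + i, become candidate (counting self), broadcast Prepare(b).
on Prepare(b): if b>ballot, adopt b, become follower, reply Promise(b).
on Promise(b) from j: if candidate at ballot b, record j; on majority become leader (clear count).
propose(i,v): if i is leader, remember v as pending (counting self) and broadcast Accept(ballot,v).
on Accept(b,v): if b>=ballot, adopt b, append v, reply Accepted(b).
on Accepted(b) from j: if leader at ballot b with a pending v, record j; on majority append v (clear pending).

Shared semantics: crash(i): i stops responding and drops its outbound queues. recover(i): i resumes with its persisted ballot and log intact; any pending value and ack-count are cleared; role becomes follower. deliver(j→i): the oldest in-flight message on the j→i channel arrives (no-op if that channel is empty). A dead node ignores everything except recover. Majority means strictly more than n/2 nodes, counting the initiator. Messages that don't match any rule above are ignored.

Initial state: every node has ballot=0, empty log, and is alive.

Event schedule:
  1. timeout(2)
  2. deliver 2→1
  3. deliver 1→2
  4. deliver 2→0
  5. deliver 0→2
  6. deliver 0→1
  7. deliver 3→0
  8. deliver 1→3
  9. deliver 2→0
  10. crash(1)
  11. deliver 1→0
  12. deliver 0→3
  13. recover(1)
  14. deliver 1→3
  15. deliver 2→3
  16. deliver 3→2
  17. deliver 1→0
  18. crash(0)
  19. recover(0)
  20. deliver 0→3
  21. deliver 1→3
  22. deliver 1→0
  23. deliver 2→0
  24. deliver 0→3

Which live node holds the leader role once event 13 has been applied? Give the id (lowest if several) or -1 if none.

2

[1] timeout(2) → N2(cand b6 [-])
[2] deliver 2→1 → N1(foll b6 [-])
[3] deliver 1→2 → ∅
[4] deliver 2→0 → N0(foll b6 [-])
[5] deliver 0→2 → N2(lead b6 [-])
[6] deliver 0→1 → ∅
[7] deliver 3→0 → ∅
[8] deliver 1→3 → ∅
[9] deliver 2→0 → ∅
[10] crash(1) → N1(✗foll b6 [-])
[11] deliver 1→0 → ∅
[12] deliver 0→3 → ∅
[13] recover(1) → N1(foll b6 [-])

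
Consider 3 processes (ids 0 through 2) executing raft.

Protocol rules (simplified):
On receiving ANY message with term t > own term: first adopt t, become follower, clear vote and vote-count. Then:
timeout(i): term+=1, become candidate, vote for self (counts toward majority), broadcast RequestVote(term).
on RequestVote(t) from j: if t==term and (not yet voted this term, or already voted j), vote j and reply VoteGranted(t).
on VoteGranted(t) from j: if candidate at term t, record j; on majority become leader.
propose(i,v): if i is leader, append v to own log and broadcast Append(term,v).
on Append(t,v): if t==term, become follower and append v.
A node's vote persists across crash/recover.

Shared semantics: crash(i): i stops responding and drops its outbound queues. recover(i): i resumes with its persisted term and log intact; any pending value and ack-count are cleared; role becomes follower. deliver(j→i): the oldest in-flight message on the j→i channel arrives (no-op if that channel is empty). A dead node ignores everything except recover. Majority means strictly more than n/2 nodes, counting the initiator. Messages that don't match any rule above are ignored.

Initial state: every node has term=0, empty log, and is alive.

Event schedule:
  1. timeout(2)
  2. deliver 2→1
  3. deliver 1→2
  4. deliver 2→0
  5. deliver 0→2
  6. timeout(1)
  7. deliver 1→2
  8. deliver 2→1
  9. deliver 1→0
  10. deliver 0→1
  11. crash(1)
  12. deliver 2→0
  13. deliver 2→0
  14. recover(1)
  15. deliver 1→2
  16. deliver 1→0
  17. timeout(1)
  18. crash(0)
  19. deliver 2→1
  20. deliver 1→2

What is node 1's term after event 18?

3

[1] timeout(2) → N2(cand t1 [-])
[2] deliver 2→1 → N1(foll t1 [-])
[3] deliver 1→2 → N2(lead t1 [-])
[4] deliver 2→0 → N0(foll t1 [-])
[5] deliver 0→2 → ∅
[6] timeout(1) → N1(cand t2 [-])
[7] deliver 1→2 → N2(foll t2 [-])
[8] deliver 2→1 → N1(lead t2 [-])
[9] deliver 1→0 → N0(foll t2 [-])
[10] deliver 0→1 → ∅
[11] crash(1) → N1(✗lead t2 [-])
[12] deliver 2→0 → ∅
[13] deliver 2→0 → ∅
[14] recover(1) → N1(foll t2 [-])
[15] deliver 1→2 → ∅
[16] deliver 1→0 → ∅
[17] timeout(1) → N1(cand t3 [-])
[18] crash(0) → N0(✗foll t2 [-])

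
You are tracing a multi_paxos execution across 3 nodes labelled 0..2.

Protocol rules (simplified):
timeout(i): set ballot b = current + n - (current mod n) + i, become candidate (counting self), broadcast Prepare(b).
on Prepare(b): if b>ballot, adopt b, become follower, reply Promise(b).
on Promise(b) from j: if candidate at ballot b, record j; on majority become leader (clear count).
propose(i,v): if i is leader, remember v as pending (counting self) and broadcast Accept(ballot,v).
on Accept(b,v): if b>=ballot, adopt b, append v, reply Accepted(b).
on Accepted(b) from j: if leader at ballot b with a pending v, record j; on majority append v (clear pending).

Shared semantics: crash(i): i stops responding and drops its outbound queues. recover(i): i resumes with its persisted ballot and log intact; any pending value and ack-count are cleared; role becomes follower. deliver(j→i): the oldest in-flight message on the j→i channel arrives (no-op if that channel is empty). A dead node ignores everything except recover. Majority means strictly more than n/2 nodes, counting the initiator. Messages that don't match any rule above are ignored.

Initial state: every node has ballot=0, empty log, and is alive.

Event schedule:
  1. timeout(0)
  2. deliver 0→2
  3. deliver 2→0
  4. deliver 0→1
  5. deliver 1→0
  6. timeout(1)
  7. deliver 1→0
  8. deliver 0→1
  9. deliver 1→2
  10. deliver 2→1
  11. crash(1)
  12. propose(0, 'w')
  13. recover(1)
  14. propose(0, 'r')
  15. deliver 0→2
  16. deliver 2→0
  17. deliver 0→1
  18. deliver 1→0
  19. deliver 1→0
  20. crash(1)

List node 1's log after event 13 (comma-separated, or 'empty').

empty

e1 timeout(0): 0[cand,b=3,-]
e2 deliver 0→2: 2[foll,b=3,-]
e3 deliver 2→0: 0[lead,b=3,-]
e4 deliver 0→1: 1[foll,b=3,-]
e5 deliver 1→0: ·
e6 timeout(1): 1[cand,b=7,-]
e7 deliver 1→0: 0[foll,b=7,-]
e8 deliver 0→1: 1[lead,b=7,-]
e9 deliver 1→2: 2[foll,b=7,-]
e10 deliver 2→1: ·
e11 crash(1): 1[✗lead,b=7,-]
e12 propose(0,'w'): ·
e13 recover(1): 1[foll,b=7,-]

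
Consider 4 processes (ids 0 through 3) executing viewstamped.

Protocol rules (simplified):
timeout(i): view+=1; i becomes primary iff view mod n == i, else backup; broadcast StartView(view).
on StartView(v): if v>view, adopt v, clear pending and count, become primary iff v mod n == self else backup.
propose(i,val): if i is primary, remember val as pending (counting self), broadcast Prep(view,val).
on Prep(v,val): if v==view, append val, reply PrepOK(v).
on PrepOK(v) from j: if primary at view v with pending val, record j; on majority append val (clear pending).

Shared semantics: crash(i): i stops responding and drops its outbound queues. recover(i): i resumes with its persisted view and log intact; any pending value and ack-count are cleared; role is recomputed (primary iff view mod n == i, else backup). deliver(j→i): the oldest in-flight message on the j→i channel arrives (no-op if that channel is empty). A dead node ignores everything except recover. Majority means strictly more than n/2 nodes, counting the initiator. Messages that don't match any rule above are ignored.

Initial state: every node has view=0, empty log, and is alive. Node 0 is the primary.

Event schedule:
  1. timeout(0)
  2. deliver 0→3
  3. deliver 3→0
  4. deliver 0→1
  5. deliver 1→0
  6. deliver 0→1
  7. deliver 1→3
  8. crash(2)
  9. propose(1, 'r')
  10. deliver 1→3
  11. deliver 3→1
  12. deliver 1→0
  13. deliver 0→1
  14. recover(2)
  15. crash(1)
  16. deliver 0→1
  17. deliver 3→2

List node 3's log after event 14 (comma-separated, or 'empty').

r

e1 timeout(0): 0[back,v=1,-]
e2 deliver 0→3: 3[back,v=1,-]
e3 deliver 3→0: ·
e4 deliver 0→1: 1[prim,v=1,-]
e5 deliver 1→0: ·
e6 deliver 0→1: ·
e7 deliver 1→3: ·
e8 crash(2): 2[✗back,v=0,-]
e9 propose(1,'r'): ·
e10 deliver 1→3: 3[back,v=1,r]
e11 deliver 3→1: ·
e12 deliver 1→0: 0[back,v=1,r]
e13 deliver 0→1: 1[prim,v=1,r]
e14 recover(2): 2[back,v=0,-]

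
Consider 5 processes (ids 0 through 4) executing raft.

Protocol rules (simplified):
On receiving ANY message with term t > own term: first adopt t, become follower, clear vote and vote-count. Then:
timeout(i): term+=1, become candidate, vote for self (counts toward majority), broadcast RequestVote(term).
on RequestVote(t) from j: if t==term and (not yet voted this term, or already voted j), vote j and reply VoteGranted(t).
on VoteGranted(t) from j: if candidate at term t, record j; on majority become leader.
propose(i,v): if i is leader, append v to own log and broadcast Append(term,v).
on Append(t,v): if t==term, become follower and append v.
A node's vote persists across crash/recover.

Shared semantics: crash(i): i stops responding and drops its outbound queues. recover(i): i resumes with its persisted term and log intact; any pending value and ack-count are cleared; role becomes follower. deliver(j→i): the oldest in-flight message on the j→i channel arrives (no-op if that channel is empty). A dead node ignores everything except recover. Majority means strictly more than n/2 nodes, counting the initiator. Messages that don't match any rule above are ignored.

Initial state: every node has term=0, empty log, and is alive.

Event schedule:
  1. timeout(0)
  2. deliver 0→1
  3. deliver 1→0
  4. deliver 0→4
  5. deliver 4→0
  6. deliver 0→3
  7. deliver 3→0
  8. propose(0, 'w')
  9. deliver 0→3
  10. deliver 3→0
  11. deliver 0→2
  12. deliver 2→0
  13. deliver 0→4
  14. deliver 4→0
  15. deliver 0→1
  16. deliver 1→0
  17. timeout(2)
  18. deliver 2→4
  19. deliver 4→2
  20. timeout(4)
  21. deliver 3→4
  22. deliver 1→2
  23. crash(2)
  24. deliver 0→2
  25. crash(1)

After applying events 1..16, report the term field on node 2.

1

[1] timeout(0) → N0(cand t1 [-])
[2] deliver 0→1 → N1(foll t1 [-])
[3] deliver 1→0 → ∅
[4] deliver 0→4 → N4(foll t1 [-])
[5] deliver 4→0 → N0(lead t1 [-])
[6] deliver 0→3 → N3(foll t1 [-])
[7] deliver 3→0 → ∅
[8] propose(0,'w') → N0(lead t1 [w])
[9] deliver 0→3 → N3(foll t1 [w])
[10] deliver 3→0 → ∅
[11] deliver 0→2 → N2(foll t1 [-])
[12] deliver 2→0 → ∅
[13] deliver 0→4 → N4(foll t1 [w])
[14] deliver 4→0 → ∅
[15] deliver 0→1 → N1(foll t1 [w])
[16] deliver 1→0 → ∅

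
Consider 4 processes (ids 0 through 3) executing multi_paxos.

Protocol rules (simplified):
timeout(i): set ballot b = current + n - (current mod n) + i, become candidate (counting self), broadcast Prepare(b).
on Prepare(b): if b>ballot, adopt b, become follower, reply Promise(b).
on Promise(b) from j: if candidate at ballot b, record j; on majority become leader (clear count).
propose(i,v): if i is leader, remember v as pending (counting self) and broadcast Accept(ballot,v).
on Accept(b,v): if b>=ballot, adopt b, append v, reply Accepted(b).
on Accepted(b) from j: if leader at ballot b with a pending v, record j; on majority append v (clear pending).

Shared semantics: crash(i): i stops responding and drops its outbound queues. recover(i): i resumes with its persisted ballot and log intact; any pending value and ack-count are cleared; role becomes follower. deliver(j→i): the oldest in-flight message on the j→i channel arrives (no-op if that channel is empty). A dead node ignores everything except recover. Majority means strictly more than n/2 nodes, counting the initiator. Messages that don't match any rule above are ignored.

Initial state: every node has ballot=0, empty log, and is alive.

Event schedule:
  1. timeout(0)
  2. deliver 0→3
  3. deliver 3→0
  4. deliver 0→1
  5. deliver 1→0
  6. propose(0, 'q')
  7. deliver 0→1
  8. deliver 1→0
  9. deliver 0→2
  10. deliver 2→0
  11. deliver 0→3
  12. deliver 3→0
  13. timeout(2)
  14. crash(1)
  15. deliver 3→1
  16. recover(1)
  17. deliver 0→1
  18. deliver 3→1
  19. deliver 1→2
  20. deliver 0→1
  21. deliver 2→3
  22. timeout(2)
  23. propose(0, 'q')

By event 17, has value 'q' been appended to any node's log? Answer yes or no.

[1] timeout(0) → N0(cand b4 [-])
[2] deliver 0→3 → N3(foll b4 [-])
[3] deliver 3→0 → ∅
[4] deliver 0→1 → N1(foll b4 [-])
[5] deliver 1→0 → N0(lead b4 [-])
[6] propose(0,'q') → ∅
[7] deliver 0→1 → N1(foll b4 [q])
[8] deliver 1→0 → ∅
[9] deliver 0→2 → N2(foll b4 [-])
[10] deliver 2→0 → ∅
[11] deliver 0→3 → N3(foll b4 [q])
[12] deliver 3→0 → N0(lead b4 [q])
[13] timeout(2) → N2(cand b10 [-])
[14] crash(1) → N1(✗foll b4 [q])
[15] deliver 3→1 → ∅
[16] recover(1) → N1(foll b4 [q])
[17] deliver 0→1 → ∅

yes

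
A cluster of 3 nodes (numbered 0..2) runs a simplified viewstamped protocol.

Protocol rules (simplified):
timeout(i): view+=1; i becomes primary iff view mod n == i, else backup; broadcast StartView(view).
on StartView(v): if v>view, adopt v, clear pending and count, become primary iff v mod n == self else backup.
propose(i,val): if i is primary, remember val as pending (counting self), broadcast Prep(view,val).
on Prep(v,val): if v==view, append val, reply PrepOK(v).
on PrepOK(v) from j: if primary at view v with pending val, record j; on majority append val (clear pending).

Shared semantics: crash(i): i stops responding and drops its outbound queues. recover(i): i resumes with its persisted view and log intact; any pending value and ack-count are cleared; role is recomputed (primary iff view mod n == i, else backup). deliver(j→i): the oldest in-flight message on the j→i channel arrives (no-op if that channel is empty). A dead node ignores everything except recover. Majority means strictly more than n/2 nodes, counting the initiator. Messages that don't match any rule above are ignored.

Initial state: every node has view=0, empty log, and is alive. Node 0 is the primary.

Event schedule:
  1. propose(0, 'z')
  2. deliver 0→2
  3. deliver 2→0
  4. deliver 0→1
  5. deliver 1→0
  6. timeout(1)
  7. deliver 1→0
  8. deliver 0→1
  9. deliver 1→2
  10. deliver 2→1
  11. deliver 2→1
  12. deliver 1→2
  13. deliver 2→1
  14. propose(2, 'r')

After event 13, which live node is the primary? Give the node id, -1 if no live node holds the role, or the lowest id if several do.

1

after 1 — propose(0,'z'): ·
after 2 — deliver 0→2: n2:back/v0/[z]
after 3 — deliver 2→0: n0:prim/v0/[z]
after 4 — deliver 0→1: n1:back/v0/[z]
after 5 — deliver 1→0: ·
after 6 — timeout(1): n1:prim/v1/[z]
after 7 — deliver 1→0: n0:back/v1/[z]
after 8 — deliver 0→1: ·
after 9 — deliver 1→2: n2:back/v1/[z]
after 10 — deliver 2→1: ·
after 11 — deliver 2→1: ·
after 12 — deliver 1→2: ·
after 13 — deliver 2→1: ·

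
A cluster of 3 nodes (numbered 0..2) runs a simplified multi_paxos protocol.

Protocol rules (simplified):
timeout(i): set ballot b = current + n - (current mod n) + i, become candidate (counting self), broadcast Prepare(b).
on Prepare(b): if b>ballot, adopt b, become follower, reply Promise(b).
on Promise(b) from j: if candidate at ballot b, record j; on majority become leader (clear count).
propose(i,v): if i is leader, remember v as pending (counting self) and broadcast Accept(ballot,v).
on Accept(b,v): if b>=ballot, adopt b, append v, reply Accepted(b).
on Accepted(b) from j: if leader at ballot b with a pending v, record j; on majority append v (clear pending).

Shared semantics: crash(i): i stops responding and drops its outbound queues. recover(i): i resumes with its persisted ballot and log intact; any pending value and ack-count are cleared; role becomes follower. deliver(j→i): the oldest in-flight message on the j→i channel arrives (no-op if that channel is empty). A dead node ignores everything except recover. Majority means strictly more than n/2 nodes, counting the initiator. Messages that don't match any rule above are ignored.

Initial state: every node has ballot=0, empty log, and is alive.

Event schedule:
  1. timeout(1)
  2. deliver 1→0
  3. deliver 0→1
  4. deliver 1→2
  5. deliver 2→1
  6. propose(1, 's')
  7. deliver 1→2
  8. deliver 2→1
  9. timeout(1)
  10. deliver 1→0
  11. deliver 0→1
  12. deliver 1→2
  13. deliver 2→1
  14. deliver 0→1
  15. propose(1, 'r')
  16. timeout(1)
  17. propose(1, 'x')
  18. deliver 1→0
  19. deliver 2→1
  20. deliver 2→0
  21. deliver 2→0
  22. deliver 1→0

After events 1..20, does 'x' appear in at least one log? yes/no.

e1 timeout(1): 1[cand,b=4,-]
e2 deliver 1→0: 0[foll,b=4,-]
e3 deliver 0→1: 1[lead,b=4,-]
e4 deliver 1→2: 2[foll,b=4,-]
e5 deliver 2→1: ·
e6 propose(1,'s'): ·
e7 deliver 1→2: 2[foll,b=4,s]
e8 deliver 2→1: 1[lead,b=4,s]
e9 timeout(1): 1[cand,b=7,s]
e10 deliver 1→0: 0[foll,b=4,s]
e11 deliver 0→1: ·
e12 deliver 1→2: 2[foll,b=7,s]
e13 deliver 2→1: 1[lead,b=7,s]
e14 deliver 0→1: ·
e15 propose(1,'r'): ·
e16 timeout(1): 1[cand,b=10,s]
e17 propose(1,'x'): ·
e18 deliver 1→0: 0[foll,b=7,s]
e19 deliver 2→1: ·
e20 deliver 2→0: ·

no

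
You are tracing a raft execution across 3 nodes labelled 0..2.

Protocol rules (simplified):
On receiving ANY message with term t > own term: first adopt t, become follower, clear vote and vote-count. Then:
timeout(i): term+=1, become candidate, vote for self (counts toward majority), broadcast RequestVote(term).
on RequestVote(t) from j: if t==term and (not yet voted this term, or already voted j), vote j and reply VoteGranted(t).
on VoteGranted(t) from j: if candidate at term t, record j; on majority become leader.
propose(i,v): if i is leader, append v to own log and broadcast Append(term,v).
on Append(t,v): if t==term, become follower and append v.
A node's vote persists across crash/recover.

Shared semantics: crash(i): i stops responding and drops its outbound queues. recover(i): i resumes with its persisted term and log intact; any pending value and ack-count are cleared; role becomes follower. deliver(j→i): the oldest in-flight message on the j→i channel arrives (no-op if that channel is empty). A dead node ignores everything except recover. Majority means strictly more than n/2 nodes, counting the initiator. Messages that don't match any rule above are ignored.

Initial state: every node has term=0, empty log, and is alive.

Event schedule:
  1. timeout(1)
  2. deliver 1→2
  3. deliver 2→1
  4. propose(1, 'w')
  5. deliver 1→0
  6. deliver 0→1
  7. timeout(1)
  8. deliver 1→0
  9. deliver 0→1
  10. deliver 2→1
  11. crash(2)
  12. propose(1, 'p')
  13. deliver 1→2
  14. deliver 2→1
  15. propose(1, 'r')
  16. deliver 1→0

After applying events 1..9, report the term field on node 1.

2

e1 timeout(1): 1[cand,t=1,-]
e2 deliver 1→2: 2[foll,t=1,-]
e3 deliver 2→1: 1[lead,t=1,-]
e4 propose(1,'w'): 1[lead,t=1,w]
e5 deliver 1→0: 0[foll,t=1,-]
e6 deliver 0→1: ·
e7 timeout(1): 1[cand,t=2,w]
e8 deliver 1→0: 0[foll,t=1,w]
e9 deliver 0→1: ·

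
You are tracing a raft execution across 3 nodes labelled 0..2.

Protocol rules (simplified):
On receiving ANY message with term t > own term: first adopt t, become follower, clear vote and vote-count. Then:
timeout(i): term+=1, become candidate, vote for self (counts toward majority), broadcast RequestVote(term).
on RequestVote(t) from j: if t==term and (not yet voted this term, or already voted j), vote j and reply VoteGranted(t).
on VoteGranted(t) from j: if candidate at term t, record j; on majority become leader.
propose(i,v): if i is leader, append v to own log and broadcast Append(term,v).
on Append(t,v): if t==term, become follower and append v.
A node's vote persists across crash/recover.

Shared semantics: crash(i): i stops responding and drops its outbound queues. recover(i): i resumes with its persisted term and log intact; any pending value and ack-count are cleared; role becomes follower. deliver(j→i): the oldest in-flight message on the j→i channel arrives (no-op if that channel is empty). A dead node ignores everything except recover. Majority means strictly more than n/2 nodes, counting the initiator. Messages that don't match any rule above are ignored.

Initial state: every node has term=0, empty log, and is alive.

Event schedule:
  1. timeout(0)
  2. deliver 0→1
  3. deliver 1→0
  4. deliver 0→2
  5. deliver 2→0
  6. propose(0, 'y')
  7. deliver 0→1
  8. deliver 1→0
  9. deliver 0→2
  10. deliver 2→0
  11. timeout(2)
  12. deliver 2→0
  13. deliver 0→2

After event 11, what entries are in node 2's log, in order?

y

after 1 — timeout(0): n0:cand/t1/[-]
after 2 — deliver 0→1: n1:foll/t1/[-]
after 3 — deliver 1→0: n0:lead/t1/[-]
after 4 — deliver 0→2: n2:foll/t1/[-]
after 5 — deliver 2→0: ·
after 6 — propose(0,'y'): n0:lead/t1/[y]
after 7 — deliver 0→1: n1:foll/t1/[y]
after 8 — deliver 1→0: ·
after 9 — deliver 0→2: n2:foll/t1/[y]
after 10 — deliver 2→0: ·
after 11 — timeout(2): n2:cand/t2/[y]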